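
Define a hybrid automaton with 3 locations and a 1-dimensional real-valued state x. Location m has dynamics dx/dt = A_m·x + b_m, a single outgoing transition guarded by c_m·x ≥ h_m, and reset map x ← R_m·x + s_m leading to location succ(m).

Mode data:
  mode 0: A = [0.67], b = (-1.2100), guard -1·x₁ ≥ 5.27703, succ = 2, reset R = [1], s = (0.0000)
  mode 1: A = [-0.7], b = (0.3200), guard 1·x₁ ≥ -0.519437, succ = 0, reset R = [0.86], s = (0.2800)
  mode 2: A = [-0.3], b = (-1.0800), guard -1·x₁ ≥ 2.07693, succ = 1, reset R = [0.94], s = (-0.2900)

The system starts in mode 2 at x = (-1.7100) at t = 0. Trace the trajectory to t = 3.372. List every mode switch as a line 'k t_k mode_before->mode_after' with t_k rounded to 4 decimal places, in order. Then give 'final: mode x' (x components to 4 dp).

1 0.7195 2->1
2 2.1720 1->0
final: 0 -2.6019

Mode 2: guard c·x = 2.0769 hit at Δt = 0.7195 (t = 0.7195), x⁻ = (-2.0769) → reset → x⁺ = (-2.2423), jump to mode 1
Mode 1: guard c·x = -0.5194 hit at Δt = 1.4525 (t = 2.1720), x⁻ = (-0.5194) → reset → x⁺ = (-0.1667), jump to mode 0
Mode 0: flow for 1.2000 to horizon, guard not reached → x = (-2.6019)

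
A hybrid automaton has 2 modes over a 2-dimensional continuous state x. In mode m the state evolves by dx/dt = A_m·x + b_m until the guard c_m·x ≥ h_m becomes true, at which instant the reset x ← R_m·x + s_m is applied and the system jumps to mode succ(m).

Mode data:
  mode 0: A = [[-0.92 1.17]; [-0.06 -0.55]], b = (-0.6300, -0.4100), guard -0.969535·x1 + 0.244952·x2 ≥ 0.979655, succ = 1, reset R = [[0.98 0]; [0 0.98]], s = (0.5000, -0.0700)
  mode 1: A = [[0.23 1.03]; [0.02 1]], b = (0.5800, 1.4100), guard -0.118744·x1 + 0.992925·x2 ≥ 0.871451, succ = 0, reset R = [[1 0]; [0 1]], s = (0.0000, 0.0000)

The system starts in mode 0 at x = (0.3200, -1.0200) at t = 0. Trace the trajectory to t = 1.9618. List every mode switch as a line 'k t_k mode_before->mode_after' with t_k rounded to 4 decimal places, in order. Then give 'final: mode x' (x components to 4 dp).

1 1.3623 0->1
final: 1 -0.8930 -0.4707

Mode 0: guard c·x = 0.9797 hit at Δt = 1.3623 (t = 1.3623), x⁻ = (-1.2211, -0.8337) → reset → x⁺ = (-0.6966, -0.8870), jump to mode 1
Mode 1: flow for 0.5995 to horizon, guard not reached → x = (-0.8930, -0.4707)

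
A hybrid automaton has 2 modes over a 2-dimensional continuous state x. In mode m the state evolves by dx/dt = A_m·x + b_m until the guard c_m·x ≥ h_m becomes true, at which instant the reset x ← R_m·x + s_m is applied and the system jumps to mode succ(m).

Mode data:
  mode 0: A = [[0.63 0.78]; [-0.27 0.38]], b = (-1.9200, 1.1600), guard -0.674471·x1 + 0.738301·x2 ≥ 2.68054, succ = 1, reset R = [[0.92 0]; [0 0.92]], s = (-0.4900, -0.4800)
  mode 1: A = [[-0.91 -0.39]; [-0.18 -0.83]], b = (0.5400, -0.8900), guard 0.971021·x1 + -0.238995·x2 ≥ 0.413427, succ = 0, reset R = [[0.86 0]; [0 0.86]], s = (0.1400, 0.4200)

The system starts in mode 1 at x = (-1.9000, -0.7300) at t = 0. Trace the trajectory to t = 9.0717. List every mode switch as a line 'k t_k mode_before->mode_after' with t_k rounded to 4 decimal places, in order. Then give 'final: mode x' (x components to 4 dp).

Mode 1: guard c·x = 0.4134 hit at Δt = 1.4794 (t = 1.4794), x⁻ = (0.2028, -0.9061) → reset → x⁺ = (0.3144, -0.3592), jump to mode 0
Mode 0: guard c·x = 2.6805 hit at Δt = 1.1936 (t = 2.6730), x⁻ = (-2.2873, 1.5412) → reset → x⁺ = (-2.5943, 0.9379), jump to mode 1
Mode 1: guard c·x = 0.4134 hit at Δt = 2.2076 (t = 4.8806), x⁻ = (0.2608, -0.6703) → reset → x⁺ = (0.3643, -0.1565), jump to mode 0
Mode 0: guard c·x = 2.6805 hit at Δt = 1.2307 (t = 6.1113), x⁻ = (-1.9292, 1.8683) → reset → x⁺ = (-2.2649, 1.2388), jump to mode 1
Mode 1: guard c·x = 0.4134 hit at Δt = 2.2023 (t = 8.3136), x⁻ = (0.2701, -0.6323) → reset → x⁺ = (0.3723, -0.1238), jump to mode 0
Mode 0: flow for 0.7581 to horizon, guard not reached → x = (-1.0310, 0.9230)

1 1.4794 1->0
2 2.6730 0->1
3 4.8806 1->0
4 6.1113 0->1
5 8.3136 1->0
final: 0 -1.0310 0.9230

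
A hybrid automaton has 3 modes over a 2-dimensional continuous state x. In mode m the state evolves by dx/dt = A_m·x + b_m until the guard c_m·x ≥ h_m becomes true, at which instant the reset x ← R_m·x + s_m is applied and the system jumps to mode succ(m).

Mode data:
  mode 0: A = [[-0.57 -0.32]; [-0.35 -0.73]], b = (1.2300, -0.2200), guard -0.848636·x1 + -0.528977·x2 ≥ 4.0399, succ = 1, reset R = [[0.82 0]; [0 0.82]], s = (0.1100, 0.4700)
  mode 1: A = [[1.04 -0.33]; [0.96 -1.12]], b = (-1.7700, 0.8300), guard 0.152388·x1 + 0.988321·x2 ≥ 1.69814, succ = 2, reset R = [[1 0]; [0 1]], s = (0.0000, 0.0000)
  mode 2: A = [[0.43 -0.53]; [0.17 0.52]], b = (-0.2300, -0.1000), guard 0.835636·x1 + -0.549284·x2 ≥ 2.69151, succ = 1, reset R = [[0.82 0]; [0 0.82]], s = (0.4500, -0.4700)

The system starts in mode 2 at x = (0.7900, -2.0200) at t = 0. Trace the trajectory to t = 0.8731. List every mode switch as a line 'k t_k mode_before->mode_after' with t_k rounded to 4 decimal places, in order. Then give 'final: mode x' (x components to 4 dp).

1 0.5031 2->1
final: 1 1.9667 -0.9138

Mode 2: guard c·x = 2.6915 hit at Δt = 0.5031 (t = 0.5031), x⁻ = (1.5301, -2.5722) → reset → x⁺ = (1.7047, -2.5792), jump to mode 1
Mode 1: flow for 0.3700 to horizon, guard not reached → x = (1.9667, -0.9138)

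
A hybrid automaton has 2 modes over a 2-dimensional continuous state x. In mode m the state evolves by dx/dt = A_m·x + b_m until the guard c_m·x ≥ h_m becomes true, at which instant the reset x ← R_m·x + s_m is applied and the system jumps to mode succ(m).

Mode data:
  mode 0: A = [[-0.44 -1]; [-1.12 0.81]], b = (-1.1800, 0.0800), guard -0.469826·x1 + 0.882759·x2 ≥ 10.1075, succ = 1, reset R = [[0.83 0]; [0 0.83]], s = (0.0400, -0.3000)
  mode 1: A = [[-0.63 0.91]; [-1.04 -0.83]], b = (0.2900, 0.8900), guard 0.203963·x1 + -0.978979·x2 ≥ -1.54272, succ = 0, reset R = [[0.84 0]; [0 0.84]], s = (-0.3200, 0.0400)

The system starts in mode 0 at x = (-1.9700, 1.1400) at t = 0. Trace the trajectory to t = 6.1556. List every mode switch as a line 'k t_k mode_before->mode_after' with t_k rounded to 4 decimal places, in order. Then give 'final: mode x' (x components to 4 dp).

1 1.0310 0->1
2 2.5547 1->0
3 4.1307 0->1
4 5.5937 1->0
final: 0 -0.1765 2.2187

Mode 0: guard c·x = 10.1075 hit at Δt = 1.0310 (t = 1.0310), x⁻ = (-5.7147, 8.4084) → reset → x⁺ = (-4.7032, 6.6790), jump to mode 1
Mode 1: guard c·x = -1.5427 hit at Δt = 1.5237 (t = 2.5547), x⁻ = (2.3617, 2.0679) → reset → x⁺ = (1.6638, 1.7770), jump to mode 0
Mode 0: guard c·x = 10.1075 hit at Δt = 1.5760 (t = 4.1307), x⁻ = (-5.0879, 8.7420) → reset → x⁺ = (-4.1830, 6.9558), jump to mode 1
Mode 1: guard c·x = -1.5427 hit at Δt = 1.4630 (t = 5.5937), x⁻ = (2.4481, 2.0859) → reset → x⁺ = (1.7364, 1.7921), jump to mode 0
Mode 0: flow for 0.5619 to horizon, guard not reached → x = (-0.1765, 2.2187)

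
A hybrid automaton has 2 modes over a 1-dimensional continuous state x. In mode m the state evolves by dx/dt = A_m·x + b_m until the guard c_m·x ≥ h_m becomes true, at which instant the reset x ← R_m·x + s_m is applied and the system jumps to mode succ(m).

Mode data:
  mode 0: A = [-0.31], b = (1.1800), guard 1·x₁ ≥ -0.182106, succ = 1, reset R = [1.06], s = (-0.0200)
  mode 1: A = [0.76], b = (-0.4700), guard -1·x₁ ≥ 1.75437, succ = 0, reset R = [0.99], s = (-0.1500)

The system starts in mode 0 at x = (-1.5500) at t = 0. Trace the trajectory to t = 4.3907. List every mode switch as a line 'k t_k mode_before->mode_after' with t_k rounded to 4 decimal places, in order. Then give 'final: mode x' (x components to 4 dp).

1 0.9512 0->1
2 2.3310 1->0
3 3.4789 0->1
final: 1 -1.0442

Mode 0: guard c·x = -0.1821 hit at Δt = 0.9512 (t = 0.9512), x⁻ = (-0.1821) → reset → x⁺ = (-0.2130), jump to mode 1
Mode 1: guard c·x = 1.7544 hit at Δt = 1.3798 (t = 2.3310), x⁻ = (-1.7544) → reset → x⁺ = (-1.8868), jump to mode 0
Mode 0: guard c·x = -0.1821 hit at Δt = 1.1479 (t = 3.4789), x⁻ = (-0.1821) → reset → x⁺ = (-0.2130), jump to mode 1
Mode 1: flow for 0.9118 to horizon, guard not reached → x = (-1.0442)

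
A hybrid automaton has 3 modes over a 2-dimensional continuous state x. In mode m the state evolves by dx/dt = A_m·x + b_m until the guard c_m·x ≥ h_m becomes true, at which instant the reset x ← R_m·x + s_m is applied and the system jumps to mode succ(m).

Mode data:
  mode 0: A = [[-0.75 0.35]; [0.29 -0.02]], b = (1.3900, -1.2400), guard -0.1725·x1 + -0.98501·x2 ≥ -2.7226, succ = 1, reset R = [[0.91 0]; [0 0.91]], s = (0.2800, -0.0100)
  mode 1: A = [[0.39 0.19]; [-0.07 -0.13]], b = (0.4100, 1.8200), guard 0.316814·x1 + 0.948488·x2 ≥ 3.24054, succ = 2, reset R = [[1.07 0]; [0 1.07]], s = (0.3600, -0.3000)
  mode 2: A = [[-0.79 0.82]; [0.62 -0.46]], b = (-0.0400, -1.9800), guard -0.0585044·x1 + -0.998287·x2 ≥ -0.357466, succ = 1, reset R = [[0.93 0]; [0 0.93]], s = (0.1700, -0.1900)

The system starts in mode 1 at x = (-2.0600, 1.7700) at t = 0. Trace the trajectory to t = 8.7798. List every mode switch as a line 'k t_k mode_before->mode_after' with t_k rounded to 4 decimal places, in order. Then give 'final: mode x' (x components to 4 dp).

Mode 1: guard c·x = 3.2405 hit at Δt = 1.4215 (t = 1.4215), x⁻ = (-1.7876, 4.0136) → reset → x⁺ = (-1.5527, 3.9946), jump to mode 2
Mode 2: guard c·x = -0.3575 hit at Δt = 1.2612 (t = 2.6827), x⁻ = (0.4330, 0.3327) → reset → x⁺ = (0.5727, 0.1194), jump to mode 1
Mode 1: guard c·x = 3.2405 hit at Δt = 1.5956 (t = 4.2783), x⁻ = (2.5135, 2.5770) → reset → x⁺ = (3.0494, 2.4574), jump to mode 2
Mode 2: guard c·x = -0.3575 hit at Δt = 1.9256 (t = 6.2039), x⁻ = (1.5141, 0.2693) → reset → x⁺ = (1.5782, 0.0605), jump to mode 1
Mode 1: guard c·x = 3.2405 hit at Δt = 1.3901 (t = 7.5940), x⁻ = (3.8398, 2.1340) → reset → x⁺ = (4.4686, 1.9833), jump to mode 2
Mode 2: flow for 1.1858 to horizon, guard not reached → x = (2.7687, 1.3057)

1 1.4215 1->2
2 2.6827 2->1
3 4.2783 1->2
4 6.2039 2->1
5 7.5940 1->2
final: 2 2.7687 1.3057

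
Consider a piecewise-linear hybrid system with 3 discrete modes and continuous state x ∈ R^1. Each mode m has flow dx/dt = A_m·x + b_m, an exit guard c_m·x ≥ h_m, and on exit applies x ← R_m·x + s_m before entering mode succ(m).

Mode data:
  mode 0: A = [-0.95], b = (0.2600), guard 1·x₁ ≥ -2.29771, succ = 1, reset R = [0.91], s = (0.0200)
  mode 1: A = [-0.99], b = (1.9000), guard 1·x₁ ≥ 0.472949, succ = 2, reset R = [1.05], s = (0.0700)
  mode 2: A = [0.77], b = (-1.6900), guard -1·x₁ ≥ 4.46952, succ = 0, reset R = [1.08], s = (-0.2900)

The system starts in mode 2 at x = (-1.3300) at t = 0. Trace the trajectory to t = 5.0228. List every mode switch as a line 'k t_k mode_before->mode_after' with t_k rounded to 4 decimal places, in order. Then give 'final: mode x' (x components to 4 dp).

Mode 2: guard c·x = 4.4695 hit at Δt = 0.8272 (t = 0.8272), x⁻ = (-4.4695) → reset → x⁺ = (-5.1171), jump to mode 0
Mode 0: guard c·x = -2.2977 hit at Δt = 0.7792 (t = 1.6064), x⁻ = (-2.2977) → reset → x⁺ = (-2.0709), jump to mode 1
Mode 1: guard c·x = 0.4729 hit at Δt = 1.0251 (t = 2.6315), x⁻ = (0.4729) → reset → x⁺ = (0.5666), jump to mode 2
Mode 2: guard c·x = 4.4695 hit at Δt = 1.8302 (t = 4.4617), x⁻ = (-4.4695) → reset → x⁺ = (-5.1171), jump to mode 0
Mode 0: flow for 0.5611 to horizon, guard not reached → x = (-2.8898)

1 0.8272 2->0
2 1.6064 0->1
3 2.6315 1->2
4 4.4617 2->0
final: 0 -2.8898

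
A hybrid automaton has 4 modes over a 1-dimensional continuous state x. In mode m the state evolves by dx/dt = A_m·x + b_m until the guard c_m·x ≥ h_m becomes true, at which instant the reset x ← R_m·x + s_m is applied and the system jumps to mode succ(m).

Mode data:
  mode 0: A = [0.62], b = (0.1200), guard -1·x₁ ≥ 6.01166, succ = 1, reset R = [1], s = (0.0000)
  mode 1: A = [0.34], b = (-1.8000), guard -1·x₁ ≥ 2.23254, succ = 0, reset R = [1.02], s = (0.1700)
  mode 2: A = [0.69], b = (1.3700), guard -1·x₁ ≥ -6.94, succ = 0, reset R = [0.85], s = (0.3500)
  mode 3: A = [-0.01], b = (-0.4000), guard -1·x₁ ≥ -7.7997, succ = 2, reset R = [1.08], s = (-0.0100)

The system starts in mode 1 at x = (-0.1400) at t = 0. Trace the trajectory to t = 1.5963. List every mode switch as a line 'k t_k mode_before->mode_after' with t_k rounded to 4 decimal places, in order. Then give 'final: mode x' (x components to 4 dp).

Mode 1: guard c·x = 2.2325 hit at Δt = 0.9581 (t = 0.9581), x⁻ = (-2.2325) → reset → x⁺ = (-2.1072), jump to mode 0
Mode 0: flow for 0.6382 to horizon, guard not reached → x = (-3.0361)

1 0.9581 1->0
final: 0 -3.0361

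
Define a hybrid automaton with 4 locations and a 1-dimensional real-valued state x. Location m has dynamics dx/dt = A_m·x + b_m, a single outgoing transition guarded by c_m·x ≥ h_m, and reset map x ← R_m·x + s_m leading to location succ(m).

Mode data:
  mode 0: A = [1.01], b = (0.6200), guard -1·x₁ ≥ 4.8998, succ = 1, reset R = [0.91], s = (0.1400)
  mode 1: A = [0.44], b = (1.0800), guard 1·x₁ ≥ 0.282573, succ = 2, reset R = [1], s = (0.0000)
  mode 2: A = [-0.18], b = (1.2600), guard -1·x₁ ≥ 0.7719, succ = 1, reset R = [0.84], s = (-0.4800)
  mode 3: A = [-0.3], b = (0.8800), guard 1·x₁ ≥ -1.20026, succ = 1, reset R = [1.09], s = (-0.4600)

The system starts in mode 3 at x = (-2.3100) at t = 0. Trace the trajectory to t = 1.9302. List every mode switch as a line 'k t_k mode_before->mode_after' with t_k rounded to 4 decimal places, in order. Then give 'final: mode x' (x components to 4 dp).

1 0.7927 3->1
final: 1 -1.3225

Mode 3: guard c·x = -1.2003 hit at Δt = 0.7927 (t = 0.7927), x⁻ = (-1.2003) → reset → x⁺ = (-1.7683), jump to mode 1
Mode 1: flow for 1.1375 to horizon, guard not reached → x = (-1.3225)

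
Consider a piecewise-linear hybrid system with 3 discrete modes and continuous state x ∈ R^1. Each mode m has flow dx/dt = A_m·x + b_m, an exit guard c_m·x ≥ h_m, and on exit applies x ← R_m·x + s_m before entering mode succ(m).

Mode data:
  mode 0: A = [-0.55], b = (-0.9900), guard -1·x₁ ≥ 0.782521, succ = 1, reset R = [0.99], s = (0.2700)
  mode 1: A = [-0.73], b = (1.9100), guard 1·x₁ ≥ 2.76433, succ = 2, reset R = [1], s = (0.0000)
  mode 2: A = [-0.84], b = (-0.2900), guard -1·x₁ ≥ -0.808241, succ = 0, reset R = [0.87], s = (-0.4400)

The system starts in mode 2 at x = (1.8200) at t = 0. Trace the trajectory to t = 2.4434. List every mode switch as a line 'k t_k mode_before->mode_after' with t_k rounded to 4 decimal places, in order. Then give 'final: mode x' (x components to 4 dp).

Mode 2: guard c·x = -0.8082 hit at Δt = 0.7497 (t = 0.7497), x⁻ = (0.8082) → reset → x⁺ = (0.2632), jump to mode 0
Mode 0: guard c·x = 0.7825 hit at Δt = 1.2853 (t = 2.0350), x⁻ = (-0.7825) → reset → x⁺ = (-0.5047), jump to mode 1
Mode 1: flow for 0.4084 to horizon, guard not reached → x = (0.2999)

1 0.7497 2->0
2 2.0350 0->1
final: 1 0.2999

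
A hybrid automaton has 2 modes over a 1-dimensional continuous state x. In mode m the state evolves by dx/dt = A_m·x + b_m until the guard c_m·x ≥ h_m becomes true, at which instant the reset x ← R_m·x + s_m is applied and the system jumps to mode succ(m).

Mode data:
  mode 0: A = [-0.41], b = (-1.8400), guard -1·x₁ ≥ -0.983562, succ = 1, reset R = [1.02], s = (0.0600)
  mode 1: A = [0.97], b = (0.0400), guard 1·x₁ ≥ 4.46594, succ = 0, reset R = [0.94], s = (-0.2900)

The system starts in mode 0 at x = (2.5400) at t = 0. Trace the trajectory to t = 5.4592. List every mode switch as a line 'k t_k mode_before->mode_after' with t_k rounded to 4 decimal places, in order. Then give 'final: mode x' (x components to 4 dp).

1 0.6106 0->1
2 2.0604 1->0
3 3.1048 0->1
4 4.5546 1->0
final: 0 1.3063

Mode 0: guard c·x = -0.9836 hit at Δt = 0.6106 (t = 0.6106), x⁻ = (0.9836) → reset → x⁺ = (1.0632), jump to mode 1
Mode 1: guard c·x = 4.4659 hit at Δt = 1.4498 (t = 2.0604), x⁻ = (4.4659) → reset → x⁺ = (3.9080), jump to mode 0
Mode 0: guard c·x = -0.9836 hit at Δt = 1.0444 (t = 3.1048), x⁻ = (0.9836) → reset → x⁺ = (1.0632), jump to mode 1
Mode 1: guard c·x = 4.4659 hit at Δt = 1.4498 (t = 4.5546), x⁻ = (4.4659) → reset → x⁺ = (3.9080), jump to mode 0
Mode 0: flow for 0.9046 to horizon, guard not reached → x = (1.3063)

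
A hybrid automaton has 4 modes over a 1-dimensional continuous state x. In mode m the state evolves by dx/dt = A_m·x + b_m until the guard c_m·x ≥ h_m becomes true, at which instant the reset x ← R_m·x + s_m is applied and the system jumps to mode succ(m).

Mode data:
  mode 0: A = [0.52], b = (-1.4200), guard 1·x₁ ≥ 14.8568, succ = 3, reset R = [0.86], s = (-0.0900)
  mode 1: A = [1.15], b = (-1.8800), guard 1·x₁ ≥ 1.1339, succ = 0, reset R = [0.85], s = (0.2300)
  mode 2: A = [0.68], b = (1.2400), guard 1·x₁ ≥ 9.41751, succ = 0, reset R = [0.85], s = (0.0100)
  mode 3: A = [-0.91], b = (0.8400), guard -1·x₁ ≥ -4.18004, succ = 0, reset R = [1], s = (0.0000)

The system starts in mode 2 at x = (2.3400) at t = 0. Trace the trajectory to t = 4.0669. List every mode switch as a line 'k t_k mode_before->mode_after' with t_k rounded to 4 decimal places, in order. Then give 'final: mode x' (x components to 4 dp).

Mode 2: guard c·x = 9.4175 hit at Δt = 1.4606 (t = 1.4606), x⁻ = (9.4175) → reset → x⁺ = (8.0149), jump to mode 0
Mode 0: guard c·x = 14.8568 hit at Δt = 1.5974 (t = 3.0580), x⁻ = (14.8568) → reset → x⁺ = (12.6868), jump to mode 3
Mode 3: flow for 1.0089 to horizon, guard not reached → x = (5.6201)

1 1.4606 2->0
2 3.0580 0->3
final: 3 5.6201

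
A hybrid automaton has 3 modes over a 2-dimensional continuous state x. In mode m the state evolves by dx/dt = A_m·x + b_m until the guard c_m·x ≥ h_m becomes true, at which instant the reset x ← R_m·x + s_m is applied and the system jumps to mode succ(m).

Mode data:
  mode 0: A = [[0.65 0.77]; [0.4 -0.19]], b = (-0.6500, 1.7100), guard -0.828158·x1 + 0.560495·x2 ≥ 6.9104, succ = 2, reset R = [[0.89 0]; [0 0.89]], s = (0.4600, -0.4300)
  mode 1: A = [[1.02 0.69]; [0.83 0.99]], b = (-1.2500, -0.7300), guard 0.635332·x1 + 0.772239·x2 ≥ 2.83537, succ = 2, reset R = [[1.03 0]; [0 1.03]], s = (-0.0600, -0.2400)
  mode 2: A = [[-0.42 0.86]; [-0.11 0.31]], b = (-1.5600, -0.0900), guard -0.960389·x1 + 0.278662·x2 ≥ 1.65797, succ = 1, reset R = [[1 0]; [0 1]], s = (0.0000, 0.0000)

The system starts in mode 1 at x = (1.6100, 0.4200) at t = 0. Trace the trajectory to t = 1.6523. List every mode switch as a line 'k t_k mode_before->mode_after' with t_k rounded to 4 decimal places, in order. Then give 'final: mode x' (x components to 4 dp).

1 0.6543 1->2
final: 2 1.4291 1.5620

Mode 1: guard c·x = 2.8354 hit at Δt = 0.6543 (t = 0.6543), x⁻ = (2.5172, 1.6007) → reset → x⁺ = (2.5328, 1.4087), jump to mode 2
Mode 2: flow for 0.9980 to horizon, guard not reached → x = (1.4291, 1.5620)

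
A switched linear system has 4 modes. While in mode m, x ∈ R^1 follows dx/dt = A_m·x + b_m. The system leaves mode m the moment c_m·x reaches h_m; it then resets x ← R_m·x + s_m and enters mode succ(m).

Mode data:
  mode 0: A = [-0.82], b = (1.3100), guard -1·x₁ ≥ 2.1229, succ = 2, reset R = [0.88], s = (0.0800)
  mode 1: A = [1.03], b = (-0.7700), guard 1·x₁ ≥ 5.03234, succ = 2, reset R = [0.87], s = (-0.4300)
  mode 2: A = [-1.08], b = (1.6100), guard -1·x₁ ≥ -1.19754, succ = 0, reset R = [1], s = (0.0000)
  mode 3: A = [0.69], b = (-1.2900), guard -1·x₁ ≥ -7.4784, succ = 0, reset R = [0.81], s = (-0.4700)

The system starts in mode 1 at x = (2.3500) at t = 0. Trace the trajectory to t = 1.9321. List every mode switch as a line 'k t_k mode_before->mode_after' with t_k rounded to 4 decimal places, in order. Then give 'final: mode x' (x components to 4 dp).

Mode 1: guard c·x = 5.0323 hit at Δt = 0.9549 (t = 0.9549), x⁻ = (5.0323) → reset → x⁺ = (3.9481), jump to mode 2
Mode 2: flow for 0.9772 to horizon, guard not reached → x = (2.3461)

1 0.9549 1->2
final: 2 2.3461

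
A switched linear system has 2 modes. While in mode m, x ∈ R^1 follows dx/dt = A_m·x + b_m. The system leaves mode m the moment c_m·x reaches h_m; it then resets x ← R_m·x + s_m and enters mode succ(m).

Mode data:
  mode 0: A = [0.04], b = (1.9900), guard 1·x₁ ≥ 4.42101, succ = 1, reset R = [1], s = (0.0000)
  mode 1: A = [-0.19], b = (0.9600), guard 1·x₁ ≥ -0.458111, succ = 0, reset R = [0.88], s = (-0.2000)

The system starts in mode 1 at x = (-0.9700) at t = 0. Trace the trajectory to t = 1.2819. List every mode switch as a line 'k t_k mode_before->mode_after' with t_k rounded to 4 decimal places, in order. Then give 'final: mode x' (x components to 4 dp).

1 0.4675 1->0
final: 0 1.0242

Mode 1: guard c·x = -0.4581 hit at Δt = 0.4675 (t = 0.4675), x⁻ = (-0.4581) → reset → x⁺ = (-0.6031), jump to mode 0
Mode 0: flow for 0.8144 to horizon, guard not reached → x = (1.0242)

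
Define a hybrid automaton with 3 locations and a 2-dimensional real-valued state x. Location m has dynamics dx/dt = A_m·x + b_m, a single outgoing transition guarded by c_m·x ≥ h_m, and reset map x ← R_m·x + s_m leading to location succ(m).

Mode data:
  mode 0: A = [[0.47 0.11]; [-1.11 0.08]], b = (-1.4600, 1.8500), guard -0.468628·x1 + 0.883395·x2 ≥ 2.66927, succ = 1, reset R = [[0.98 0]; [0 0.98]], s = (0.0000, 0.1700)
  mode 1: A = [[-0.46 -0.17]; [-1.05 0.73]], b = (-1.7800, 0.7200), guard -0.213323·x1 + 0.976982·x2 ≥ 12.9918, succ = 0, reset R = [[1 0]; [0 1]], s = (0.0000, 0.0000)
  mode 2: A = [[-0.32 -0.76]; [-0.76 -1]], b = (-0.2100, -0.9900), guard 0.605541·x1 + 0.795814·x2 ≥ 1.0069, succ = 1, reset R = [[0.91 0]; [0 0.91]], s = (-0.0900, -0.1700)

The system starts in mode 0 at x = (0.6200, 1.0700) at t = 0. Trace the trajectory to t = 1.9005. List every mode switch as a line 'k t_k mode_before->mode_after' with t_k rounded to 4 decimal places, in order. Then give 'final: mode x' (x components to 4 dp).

1 0.9010 0->1
final: 1 -2.4948 9.1271

Mode 0: guard c·x = 2.6693 hit at Δt = 0.9010 (t = 0.9010), x⁻ = (-0.4738, 2.7702) → reset → x⁺ = (-0.4644, 2.8848), jump to mode 1
Mode 1: flow for 0.9995 to horizon, guard not reached → x = (-2.4948, 9.1271)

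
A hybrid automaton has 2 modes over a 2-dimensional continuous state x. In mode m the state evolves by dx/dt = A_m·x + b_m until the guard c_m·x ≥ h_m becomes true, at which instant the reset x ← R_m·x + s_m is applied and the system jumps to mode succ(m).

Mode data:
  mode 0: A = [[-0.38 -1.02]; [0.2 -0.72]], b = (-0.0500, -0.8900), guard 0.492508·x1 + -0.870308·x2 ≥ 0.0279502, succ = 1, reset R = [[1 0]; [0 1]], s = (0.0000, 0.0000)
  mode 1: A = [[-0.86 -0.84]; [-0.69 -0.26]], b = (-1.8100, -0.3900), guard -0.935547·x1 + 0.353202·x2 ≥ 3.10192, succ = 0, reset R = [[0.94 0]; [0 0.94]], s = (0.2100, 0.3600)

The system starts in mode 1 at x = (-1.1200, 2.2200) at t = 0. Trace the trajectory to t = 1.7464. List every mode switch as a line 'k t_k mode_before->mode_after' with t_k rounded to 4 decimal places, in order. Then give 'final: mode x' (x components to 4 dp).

1 0.6030 1->0
final: 0 -2.3949 0.0598

Mode 1: guard c·x = 3.1019 hit at Δt = 0.6030 (t = 0.6030), x⁻ = (-2.4149, 2.3859) → reset → x⁺ = (-2.0600, 2.6027), jump to mode 0
Mode 0: flow for 1.1434 to horizon, guard not reached → x = (-2.3949, 0.0598)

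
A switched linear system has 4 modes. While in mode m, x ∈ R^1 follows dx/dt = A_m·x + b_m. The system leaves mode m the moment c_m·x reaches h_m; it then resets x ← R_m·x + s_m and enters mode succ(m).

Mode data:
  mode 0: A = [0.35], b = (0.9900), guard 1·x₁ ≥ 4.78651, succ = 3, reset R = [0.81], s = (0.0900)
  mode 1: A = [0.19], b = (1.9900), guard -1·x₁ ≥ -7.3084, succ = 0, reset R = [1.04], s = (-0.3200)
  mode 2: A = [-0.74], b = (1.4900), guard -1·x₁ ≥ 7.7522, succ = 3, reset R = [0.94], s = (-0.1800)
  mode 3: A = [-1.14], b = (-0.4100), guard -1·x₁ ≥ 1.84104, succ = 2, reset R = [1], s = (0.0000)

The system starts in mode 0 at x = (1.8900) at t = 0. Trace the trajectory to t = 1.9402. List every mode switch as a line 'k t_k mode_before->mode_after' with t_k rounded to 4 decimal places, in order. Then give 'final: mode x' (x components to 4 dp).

Mode 0: guard c·x = 4.7865 hit at Δt = 1.3675 (t = 1.3675), x⁻ = (4.7865) → reset → x⁺ = (3.9671), jump to mode 3
Mode 3: flow for 0.5727 to horizon, guard not reached → x = (1.8926)

1 1.3675 0->3
final: 3 1.8926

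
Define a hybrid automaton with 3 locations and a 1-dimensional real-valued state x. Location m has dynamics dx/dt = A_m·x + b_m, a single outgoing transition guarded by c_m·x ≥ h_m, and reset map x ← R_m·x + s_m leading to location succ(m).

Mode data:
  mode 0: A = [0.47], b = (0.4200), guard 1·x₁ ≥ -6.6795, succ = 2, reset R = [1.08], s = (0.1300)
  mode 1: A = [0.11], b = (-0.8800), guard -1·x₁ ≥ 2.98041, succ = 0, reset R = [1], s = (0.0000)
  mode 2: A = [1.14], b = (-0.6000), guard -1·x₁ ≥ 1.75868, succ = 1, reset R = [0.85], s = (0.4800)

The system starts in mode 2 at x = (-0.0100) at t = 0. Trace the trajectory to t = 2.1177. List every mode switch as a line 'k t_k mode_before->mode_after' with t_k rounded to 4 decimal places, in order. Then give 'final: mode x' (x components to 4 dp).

Mode 2: guard c·x = 1.7587 hit at Δt = 1.2714 (t = 1.2714), x⁻ = (-1.7587) → reset → x⁺ = (-1.0149), jump to mode 1
Mode 1: flow for 0.8463 to horizon, guard not reached → x = (-1.8944)

1 1.2714 2->1
final: 1 -1.8944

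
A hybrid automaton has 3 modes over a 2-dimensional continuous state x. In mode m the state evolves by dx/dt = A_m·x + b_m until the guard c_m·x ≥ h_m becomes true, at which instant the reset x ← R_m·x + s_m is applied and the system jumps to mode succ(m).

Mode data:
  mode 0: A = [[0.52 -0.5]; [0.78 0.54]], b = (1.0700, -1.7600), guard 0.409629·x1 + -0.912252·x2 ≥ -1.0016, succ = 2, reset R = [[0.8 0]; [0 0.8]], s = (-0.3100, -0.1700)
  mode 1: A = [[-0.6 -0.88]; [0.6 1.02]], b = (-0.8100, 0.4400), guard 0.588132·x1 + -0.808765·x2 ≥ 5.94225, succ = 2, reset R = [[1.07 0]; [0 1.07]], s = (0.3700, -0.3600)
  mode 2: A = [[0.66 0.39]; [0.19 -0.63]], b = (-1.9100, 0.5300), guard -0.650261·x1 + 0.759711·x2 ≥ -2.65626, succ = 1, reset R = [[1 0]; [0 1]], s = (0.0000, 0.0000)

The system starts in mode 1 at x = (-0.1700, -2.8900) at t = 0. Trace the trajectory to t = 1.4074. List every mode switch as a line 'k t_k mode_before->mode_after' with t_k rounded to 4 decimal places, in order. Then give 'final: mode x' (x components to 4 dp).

Mode 1: guard c·x = 5.9422 hit at Δt = 0.8791 (t = 0.8791), x⁻ = (1.9900, -5.9002) → reset → x⁺ = (2.4993, -6.6732), jump to mode 2
Mode 2: flow for 0.5283 to horizon, guard not reached → x = (0.9720, -4.4008)

1 0.8791 1->2
final: 2 0.9720 -4.4008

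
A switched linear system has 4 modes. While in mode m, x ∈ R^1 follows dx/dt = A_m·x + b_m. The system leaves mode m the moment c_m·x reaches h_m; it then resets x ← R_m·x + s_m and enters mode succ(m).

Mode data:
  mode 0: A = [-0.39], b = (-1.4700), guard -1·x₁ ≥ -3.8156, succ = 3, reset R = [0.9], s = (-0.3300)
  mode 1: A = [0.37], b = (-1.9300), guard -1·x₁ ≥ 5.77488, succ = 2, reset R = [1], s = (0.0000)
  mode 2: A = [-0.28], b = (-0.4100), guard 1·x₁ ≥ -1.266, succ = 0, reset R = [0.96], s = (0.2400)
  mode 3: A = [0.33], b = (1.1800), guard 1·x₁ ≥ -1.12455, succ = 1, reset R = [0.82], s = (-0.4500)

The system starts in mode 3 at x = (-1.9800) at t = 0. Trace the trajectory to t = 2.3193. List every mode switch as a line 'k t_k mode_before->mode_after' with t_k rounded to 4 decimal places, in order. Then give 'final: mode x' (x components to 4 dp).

1 1.3007 3->1
final: 1 -4.3878

Mode 3: guard c·x = -1.1245 hit at Δt = 1.3007 (t = 1.3007), x⁻ = (-1.1245) → reset → x⁺ = (-1.3721), jump to mode 1
Mode 1: flow for 1.0186 to horizon, guard not reached → x = (-4.3878)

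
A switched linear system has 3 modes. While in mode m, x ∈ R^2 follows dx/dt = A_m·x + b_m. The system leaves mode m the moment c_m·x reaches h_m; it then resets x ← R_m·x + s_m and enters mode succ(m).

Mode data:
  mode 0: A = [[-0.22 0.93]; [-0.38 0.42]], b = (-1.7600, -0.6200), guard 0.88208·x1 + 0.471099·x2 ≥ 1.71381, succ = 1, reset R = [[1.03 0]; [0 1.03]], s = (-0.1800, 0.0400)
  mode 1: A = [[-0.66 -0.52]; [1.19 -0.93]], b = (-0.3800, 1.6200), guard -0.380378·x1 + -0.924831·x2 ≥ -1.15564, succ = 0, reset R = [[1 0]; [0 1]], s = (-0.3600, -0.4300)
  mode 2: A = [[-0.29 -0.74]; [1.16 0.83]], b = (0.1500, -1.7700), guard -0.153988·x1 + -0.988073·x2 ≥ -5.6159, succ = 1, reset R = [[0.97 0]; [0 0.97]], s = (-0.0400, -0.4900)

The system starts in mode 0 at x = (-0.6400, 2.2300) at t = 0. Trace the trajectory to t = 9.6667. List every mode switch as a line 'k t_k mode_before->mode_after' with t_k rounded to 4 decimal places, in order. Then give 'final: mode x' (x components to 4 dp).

1 1.3692 0->1
2 2.4073 1->0
3 5.2728 0->1
4 6.2711 1->0
5 8.9573 0->1
final: 1 -1.0912 2.2423

Mode 0: guard c·x = 1.7138 hit at Δt = 1.3692 (t = 1.3692), x⁻ = (0.3446, 2.9926) → reset → x⁺ = (0.1750, 3.1224), jump to mode 1
Mode 1: guard c·x = -1.1556 hit at Δt = 1.0381 (t = 2.4073), x⁻ = (-1.1146, 1.7080) → reset → x⁺ = (-1.4746, 1.2780), jump to mode 0
Mode 0: guard c·x = 1.7138 hit at Δt = 2.8655 (t = 5.2728), x⁻ = (0.1482, 3.3605) → reset → x⁺ = (-0.0274, 3.5013), jump to mode 1
Mode 1: guard c·x = -1.1556 hit at Δt = 0.9983 (t = 6.2711), x⁻ = (-1.2495, 1.7635) → reset → x⁺ = (-1.6095, 1.3335), jump to mode 0
Mode 0: guard c·x = 1.7138 hit at Δt = 2.6862 (t = 8.9573), x⁻ = (0.1177, 3.4176) → reset → x⁺ = (-0.0588, 3.5601), jump to mode 1
Mode 1: flow for 0.7094 to horizon, guard not reached → x = (-1.0912, 2.2423)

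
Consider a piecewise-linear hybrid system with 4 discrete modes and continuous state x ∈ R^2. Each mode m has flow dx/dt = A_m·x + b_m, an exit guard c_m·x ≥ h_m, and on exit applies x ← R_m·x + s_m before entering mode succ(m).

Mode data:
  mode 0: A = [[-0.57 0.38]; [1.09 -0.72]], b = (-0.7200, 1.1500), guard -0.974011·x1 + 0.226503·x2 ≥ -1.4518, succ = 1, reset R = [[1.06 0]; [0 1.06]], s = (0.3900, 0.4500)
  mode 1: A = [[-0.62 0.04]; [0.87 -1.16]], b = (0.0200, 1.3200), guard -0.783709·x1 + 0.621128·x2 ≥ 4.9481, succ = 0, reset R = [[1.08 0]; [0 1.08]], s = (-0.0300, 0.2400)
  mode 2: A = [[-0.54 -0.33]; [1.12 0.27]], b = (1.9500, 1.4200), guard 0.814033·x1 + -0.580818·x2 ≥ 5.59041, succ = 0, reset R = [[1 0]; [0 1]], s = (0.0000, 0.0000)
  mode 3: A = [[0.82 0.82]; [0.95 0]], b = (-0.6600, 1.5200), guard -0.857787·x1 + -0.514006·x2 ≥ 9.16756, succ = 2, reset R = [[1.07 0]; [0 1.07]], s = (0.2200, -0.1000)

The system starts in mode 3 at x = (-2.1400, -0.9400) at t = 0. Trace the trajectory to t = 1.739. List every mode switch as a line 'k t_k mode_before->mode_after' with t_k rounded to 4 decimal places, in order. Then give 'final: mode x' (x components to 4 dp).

Mode 3: guard c·x = 9.1676 hit at Δt = 1.0301 (t = 1.0301), x⁻ = (-8.3520, -3.8974) → reset → x⁺ = (-8.7167, -4.2703), jump to mode 2
Mode 2: flow for 0.7089 to horizon, guard not reached → x = (-3.3860, -9.3692)

1 1.0301 3->2
final: 2 -3.3860 -9.3692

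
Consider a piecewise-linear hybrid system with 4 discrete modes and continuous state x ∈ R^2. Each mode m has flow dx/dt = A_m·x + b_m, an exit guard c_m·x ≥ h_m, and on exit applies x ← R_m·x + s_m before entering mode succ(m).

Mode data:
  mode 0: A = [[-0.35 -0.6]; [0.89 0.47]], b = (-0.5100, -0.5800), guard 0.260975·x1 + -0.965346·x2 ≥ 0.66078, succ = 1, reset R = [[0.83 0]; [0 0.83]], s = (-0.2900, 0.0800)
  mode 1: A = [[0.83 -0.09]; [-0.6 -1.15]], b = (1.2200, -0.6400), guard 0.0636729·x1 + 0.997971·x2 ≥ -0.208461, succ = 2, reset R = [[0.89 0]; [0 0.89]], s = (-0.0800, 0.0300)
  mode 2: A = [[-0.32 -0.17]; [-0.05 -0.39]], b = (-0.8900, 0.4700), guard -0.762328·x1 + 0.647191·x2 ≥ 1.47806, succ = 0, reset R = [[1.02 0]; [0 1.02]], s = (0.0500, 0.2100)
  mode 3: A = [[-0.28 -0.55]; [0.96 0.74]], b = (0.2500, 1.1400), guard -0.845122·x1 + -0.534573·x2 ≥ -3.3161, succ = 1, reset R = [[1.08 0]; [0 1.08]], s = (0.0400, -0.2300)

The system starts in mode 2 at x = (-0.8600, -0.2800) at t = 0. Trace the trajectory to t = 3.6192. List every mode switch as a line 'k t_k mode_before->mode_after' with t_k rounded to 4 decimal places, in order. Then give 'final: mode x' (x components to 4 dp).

Mode 2: guard c·x = 1.4781 hit at Δt = 1.4148 (t = 1.4148), x⁻ = (-1.5834, 0.4187) → reset → x⁺ = (-1.5650, 0.6371), jump to mode 0
Mode 0: guard c·x = 0.6608 hit at Δt = 0.8309 (t = 2.2457), x⁻ = (-1.4460, -1.0754) → reset → x⁺ = (-1.4902, -0.8126), jump to mode 1
Mode 1: guard c·x = -0.2085 hit at Δt = 0.9965 (t = 3.2422), x⁻ = (-1.4543, -0.1161) → reset → x⁺ = (-1.3743, -0.0733), jump to mode 2
Mode 2: flow for 0.3770 to horizon, guard not reached → x = (-1.5361, 0.1270)

1 1.4148 2->0
2 2.2457 0->1
3 3.2422 1->2
final: 2 -1.5361 0.1270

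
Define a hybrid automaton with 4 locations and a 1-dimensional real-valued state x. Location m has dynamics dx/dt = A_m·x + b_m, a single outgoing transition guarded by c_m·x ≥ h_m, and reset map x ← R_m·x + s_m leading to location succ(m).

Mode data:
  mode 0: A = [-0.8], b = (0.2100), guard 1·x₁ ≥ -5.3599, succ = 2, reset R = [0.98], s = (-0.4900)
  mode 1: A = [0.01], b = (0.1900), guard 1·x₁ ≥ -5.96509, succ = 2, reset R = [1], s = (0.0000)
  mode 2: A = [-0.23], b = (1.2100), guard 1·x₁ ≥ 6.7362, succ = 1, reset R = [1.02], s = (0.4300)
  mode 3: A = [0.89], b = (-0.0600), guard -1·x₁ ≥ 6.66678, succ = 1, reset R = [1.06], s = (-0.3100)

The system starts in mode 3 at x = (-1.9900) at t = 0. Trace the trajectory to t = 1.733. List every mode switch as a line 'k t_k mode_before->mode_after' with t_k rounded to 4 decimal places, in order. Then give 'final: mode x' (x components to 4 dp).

1 1.3323 3->1
final: 1 -7.3301

Mode 3: guard c·x = 6.6668 hit at Δt = 1.3323 (t = 1.3323), x⁻ = (-6.6668) → reset → x⁺ = (-7.3768), jump to mode 1
Mode 1: flow for 0.4007 to horizon, guard not reached → x = (-7.3301)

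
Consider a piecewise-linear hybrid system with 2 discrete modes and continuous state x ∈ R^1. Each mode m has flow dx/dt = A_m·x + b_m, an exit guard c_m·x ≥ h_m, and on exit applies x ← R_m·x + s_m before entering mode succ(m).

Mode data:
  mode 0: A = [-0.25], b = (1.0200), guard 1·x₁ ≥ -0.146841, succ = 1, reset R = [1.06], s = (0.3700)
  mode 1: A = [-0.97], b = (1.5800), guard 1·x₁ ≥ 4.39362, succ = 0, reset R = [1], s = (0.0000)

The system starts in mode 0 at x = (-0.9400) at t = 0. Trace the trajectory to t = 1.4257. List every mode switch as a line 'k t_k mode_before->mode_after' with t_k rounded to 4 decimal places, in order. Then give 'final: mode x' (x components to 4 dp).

Mode 0: guard c·x = -0.1468 hit at Δt = 0.6879 (t = 0.6879), x⁻ = (-0.1468) → reset → x⁺ = (0.2143), jump to mode 1
Mode 1: flow for 0.7378 to horizon, guard not reached → x = (0.9374)

1 0.6879 0->1
final: 1 0.9374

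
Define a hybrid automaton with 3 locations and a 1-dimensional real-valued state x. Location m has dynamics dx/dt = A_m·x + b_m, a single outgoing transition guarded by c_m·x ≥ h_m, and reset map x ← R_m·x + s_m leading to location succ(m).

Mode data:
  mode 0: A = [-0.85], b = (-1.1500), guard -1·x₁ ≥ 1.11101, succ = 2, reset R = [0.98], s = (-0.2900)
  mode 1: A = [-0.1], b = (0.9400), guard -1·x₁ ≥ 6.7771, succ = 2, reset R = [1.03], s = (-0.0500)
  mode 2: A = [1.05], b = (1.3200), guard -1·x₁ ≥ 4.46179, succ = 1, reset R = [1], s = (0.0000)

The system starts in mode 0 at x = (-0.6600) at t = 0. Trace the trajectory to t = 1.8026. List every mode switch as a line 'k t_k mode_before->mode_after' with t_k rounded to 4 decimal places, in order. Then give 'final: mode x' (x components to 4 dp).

1 1.2380 0->2
final: 2 -1.4772

Mode 0: guard c·x = 1.1110 hit at Δt = 1.2380 (t = 1.2380), x⁻ = (-1.1110) → reset → x⁺ = (-1.3788), jump to mode 2
Mode 2: flow for 0.5646 to horizon, guard not reached → x = (-1.4772)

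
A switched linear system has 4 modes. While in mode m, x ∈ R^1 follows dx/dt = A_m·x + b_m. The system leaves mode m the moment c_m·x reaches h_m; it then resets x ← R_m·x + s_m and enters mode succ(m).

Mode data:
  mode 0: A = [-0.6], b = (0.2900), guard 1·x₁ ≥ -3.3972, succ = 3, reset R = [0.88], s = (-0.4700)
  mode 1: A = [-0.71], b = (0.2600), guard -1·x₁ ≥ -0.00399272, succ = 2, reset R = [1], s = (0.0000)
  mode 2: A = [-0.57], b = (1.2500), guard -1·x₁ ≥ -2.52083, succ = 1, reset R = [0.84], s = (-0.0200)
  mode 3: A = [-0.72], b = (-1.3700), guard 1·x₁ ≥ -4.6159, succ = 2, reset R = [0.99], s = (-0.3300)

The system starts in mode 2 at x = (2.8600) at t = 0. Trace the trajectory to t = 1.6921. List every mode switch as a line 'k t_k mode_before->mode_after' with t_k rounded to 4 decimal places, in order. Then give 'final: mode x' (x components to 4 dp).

Mode 2: guard c·x = -2.5208 hit at Δt = 1.2461 (t = 1.2461), x⁻ = (2.5208) → reset → x⁺ = (2.0975), jump to mode 1
Mode 1: flow for 0.4460 to horizon, guard not reached → x = (1.6276)

1 1.2461 2->1
final: 1 1.6276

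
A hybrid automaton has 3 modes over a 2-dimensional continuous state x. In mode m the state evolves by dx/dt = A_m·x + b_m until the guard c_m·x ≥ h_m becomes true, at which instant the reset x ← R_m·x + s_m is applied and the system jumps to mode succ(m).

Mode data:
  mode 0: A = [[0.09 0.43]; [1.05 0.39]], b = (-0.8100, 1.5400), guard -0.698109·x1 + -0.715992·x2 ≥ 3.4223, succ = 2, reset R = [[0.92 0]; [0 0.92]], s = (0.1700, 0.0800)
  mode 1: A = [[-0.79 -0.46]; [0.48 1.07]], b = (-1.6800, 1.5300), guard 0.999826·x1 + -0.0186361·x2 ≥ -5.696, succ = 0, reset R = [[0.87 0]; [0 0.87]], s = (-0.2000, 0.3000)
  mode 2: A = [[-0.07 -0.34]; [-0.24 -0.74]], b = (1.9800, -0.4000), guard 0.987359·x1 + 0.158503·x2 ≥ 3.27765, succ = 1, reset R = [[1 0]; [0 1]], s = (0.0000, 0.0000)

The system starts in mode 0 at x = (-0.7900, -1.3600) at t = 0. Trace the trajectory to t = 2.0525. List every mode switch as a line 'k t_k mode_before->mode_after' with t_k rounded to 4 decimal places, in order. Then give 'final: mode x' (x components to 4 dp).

Mode 0: guard c·x = 3.4223 hit at Δt = 1.0960 (t = 1.0960), x⁻ = (-2.5953, -2.2493) → reset → x⁺ = (-2.2177, -1.9894), jump to mode 2
Mode 2: flow for 0.9565 to horizon, guard not reached → x = (0.2147, -1.1190)

1 1.0960 0->2
final: 2 0.2147 -1.1190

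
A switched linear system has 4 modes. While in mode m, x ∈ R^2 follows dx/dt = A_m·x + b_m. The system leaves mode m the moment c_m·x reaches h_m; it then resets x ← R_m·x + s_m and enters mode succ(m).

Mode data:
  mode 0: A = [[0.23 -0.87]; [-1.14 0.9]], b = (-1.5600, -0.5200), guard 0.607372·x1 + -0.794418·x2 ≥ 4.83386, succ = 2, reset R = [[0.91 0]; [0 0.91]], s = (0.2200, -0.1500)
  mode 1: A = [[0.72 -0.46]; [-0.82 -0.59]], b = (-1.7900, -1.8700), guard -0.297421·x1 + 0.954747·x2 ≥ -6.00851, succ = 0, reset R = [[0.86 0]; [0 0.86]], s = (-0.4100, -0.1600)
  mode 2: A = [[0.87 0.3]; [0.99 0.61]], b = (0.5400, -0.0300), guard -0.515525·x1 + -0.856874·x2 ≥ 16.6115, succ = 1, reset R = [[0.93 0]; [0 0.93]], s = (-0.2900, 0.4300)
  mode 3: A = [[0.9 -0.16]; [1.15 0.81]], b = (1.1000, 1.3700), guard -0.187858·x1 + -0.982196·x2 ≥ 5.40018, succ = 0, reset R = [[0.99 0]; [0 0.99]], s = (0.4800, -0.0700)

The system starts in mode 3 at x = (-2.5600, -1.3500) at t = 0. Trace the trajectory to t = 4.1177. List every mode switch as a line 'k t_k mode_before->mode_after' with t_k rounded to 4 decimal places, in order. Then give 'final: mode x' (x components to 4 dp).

1 0.7964 3->0
2 1.4432 0->2
3 2.4914 2->1
4 3.1232 1->0
5 3.7506 0->2
final: 2 -4.8498 -11.5164

Mode 3: guard c·x = 5.4002 hit at Δt = 0.7964 (t = 0.7964), x⁻ = (-3.4709, -4.8342) → reset → x⁺ = (-2.9562, -4.8559), jump to mode 0
Mode 0: guard c·x = 4.8339 hit at Δt = 0.6468 (t = 1.4432), x⁻ = (-1.0897, -6.9179) → reset → x⁺ = (-0.7717, -6.4453), jump to mode 2
Mode 2: guard c·x = 16.6115 hit at Δt = 1.0482 (t = 2.4914), x⁻ = (-5.9006, -15.8361) → reset → x⁺ = (-5.7776, -14.2976), jump to mode 1
Mode 1: guard c·x = -6.0085 hit at Δt = 0.6318 (t = 3.1232), x⁻ = (-6.3601, -8.2746) → reset → x⁺ = (-5.8796, -7.2761), jump to mode 0
Mode 0: guard c·x = 4.8339 hit at Δt = 0.6274 (t = 3.7506), x⁻ = (-3.3130, -8.6178) → reset → x⁺ = (-2.7949, -7.9922), jump to mode 2
Mode 2: flow for 0.3671 to horizon, guard not reached → x = (-4.8498, -11.5164)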